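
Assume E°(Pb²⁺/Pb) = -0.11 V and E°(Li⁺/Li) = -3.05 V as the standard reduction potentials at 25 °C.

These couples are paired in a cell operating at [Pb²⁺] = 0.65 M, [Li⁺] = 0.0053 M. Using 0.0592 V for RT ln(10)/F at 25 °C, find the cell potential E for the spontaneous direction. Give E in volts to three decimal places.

+3.069 V

Pb²⁺/Pb is the cathode (higher E°), Li⁺/Li the anode: E°cell = -0.11 − (-3.05) = +2.94 V, n = 2.
Overall: Pb²⁺(aq) + 2 Li(s) → Pb(s) + 2 Li⁺(aq)
Q = [Li⁺]^2 / ([Pb²⁺]); log Q = -4.364.
E = E° − (0.0592/n) log Q = +2.94 − (0.0592/2)(-4.364) = +3.069 V.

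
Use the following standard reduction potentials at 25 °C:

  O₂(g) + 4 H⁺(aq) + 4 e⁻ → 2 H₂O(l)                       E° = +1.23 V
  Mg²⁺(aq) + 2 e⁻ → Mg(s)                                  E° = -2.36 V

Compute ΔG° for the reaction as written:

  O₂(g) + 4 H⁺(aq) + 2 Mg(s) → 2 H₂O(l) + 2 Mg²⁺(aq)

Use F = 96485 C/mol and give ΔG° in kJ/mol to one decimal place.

-1385.5 kJ/mol

As written, O₂/H₂O is reduced (cathode) and Mg²⁺/Mg is oxidised (anode), so E°cell = (+1.23) − (-2.36) = +3.59 V.
Balancing electrons gives n = 4.
ΔG° = −nFE° = −(4)(96485)(+3.59) = -1,385,525 J = -1385.5 kJ/mol.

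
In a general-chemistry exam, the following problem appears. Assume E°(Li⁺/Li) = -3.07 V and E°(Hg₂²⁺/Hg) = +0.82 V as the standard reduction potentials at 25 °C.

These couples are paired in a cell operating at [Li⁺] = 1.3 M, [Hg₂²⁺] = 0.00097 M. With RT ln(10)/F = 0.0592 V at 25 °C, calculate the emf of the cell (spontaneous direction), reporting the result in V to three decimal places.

Hg₂²⁺/Hg is the cathode (higher E°), Li⁺/Li the anode: E°cell = +0.82 − (-3.07) = +3.89 V, n = 2.
Overall: Hg₂²⁺(aq) + 2 Li(s) → 2 Hg(l) + 2 Li⁺(aq)
Q = [Li⁺]^2 / ([Hg₂²⁺]); log Q = 3.241.
E = E° − (0.0592/n) log Q = +3.89 − (0.0592/2)(3.241) = +3.794 V.

+3.794 V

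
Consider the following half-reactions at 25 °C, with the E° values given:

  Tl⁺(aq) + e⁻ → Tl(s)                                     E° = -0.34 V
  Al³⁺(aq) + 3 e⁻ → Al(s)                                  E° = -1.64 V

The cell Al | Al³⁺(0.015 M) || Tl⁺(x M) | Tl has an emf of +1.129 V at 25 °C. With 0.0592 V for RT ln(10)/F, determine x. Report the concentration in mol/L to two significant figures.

0.00032 M

Tl⁺/Tl is the cathode, Al³⁺/Al the anode: E°cell = +1.30 V, n = 3.
Overall reaction: 3 Tl⁺(aq) + Al(s) → 3 Tl(s) + Al³⁺(aq); Q = [Al³⁺]^1/[Tl⁺]^3.
From E = E° − (0.0592/n) log Q: log Q = (E° − E)·n/0.0592 = (+1.30 − (+1.129))·3/0.0592 = 8.6655.
So 3·log[Tl⁺] = 1·log(0.015) − log Q = -1.8239 − (8.6655) = -10.4894; log[Tl⁺] = -10.4894 / 3 = -3.4965; [Tl⁺] = 10^(-3.4965) ≈ 0.00032 M.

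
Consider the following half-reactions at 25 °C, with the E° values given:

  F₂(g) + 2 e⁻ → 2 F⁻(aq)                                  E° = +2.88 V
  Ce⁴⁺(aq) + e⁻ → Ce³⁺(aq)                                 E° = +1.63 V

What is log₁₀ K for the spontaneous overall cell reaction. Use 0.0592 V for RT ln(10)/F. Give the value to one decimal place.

42.2

Cathode: F₂/F⁻; anode: Ce⁴⁺/Ce³⁺. E°cell = +1.25 V, n = 2.
log K = nE°cell / 0.0592 = (2)(+1.25) / 0.0592 = 42.2.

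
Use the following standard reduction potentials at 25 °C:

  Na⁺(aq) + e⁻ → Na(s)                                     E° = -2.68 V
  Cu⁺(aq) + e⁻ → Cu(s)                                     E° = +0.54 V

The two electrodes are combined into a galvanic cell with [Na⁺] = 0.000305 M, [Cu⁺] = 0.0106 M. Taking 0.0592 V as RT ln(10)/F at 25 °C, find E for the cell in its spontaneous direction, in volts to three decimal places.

Cu⁺/Cu is the cathode (higher E°), Na⁺/Na the anode: E°cell = +0.54 − (-2.68) = +3.22 V, n = 1.
Overall: Cu⁺(aq) + Na(s) → Cu(s) + Na⁺(aq)
Q = [Na⁺] / ([Cu⁺]); log Q = -1.541.
E = E° − (0.0592/n) log Q = +3.22 − (0.0592/1)(-1.541) = +3.311 V.

+3.311 V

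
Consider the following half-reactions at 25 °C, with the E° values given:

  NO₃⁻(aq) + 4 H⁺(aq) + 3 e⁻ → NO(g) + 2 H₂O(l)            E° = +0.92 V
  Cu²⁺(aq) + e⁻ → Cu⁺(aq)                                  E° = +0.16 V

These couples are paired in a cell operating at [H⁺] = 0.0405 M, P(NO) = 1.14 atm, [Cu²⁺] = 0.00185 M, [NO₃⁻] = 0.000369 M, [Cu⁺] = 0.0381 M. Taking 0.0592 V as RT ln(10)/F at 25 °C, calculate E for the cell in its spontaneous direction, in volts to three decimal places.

NO₃⁻/NO is the cathode (higher E°), Cu²⁺/Cu⁺ the anode: E°cell = +0.92 − (+0.16) = +0.76 V, n = 3.
Overall: NO₃⁻(aq) + 4 H⁺(aq) + 3 Cu⁺(aq) → NO(g) + 2 H₂O(l) + 3 Cu²⁺(aq)
Q = P(NO)·[Cu²⁺]^3 / ([NO₃⁻]·[H⁺]^4·[Cu⁺]^3); log Q = 5.119.
E = E° − (0.0592/n) log Q = +0.76 − (0.0592/3)(5.119) = +0.659 V.

+0.659 V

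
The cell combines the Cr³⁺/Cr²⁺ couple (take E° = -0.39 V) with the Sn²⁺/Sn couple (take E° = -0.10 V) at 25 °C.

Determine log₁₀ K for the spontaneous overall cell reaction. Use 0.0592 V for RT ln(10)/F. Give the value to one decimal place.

Cathode: Sn²⁺/Sn; anode: Cr³⁺/Cr²⁺. E°cell = +0.29 V, n = 2.
log K = nE°cell / 0.0592 = (2)(+0.29) / 0.0592 = 9.8.

9.8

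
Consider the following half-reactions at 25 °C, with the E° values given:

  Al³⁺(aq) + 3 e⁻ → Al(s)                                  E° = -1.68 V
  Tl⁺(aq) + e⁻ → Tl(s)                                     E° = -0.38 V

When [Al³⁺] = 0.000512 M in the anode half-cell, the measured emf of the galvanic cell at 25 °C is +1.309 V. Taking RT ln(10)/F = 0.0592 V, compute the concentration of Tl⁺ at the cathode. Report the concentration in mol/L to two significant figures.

Tl⁺/Tl is the cathode, Al³⁺/Al the anode: E°cell = +1.30 V, n = 3.
Overall reaction: 3 Tl⁺(aq) + Al(s) → 3 Tl(s) + Al³⁺(aq); Q = [Al³⁺]^1/[Tl⁺]^3.
From E = E° − (0.0592/n) log Q: log Q = (E° − E)·n/0.0592 = (+1.30 − (+1.309))·3/0.0592 = -0.4561.
So 3·log[Tl⁺] = 1·log(0.000512) − log Q = -3.2907 − (-0.4561) = -2.8346; log[Tl⁺] = -2.8346 / 3 = -0.9449; [Tl⁺] = 10^(-0.9449) ≈ 0.11 M.

0.11 M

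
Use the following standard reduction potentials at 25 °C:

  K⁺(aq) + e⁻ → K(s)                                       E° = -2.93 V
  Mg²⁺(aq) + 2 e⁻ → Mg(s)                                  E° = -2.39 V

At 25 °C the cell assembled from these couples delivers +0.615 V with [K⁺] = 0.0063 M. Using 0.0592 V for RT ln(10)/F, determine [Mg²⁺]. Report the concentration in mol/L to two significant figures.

Mg²⁺/Mg is the cathode, K⁺/K the anode: E°cell = +0.54 V, n = 2.
Overall reaction: Mg²⁺(aq) + 2 K(s) → Mg(s) + 2 K⁺(aq); Q = [K⁺]^2/[Mg²⁺]^1.
From E = E° − (0.0592/n) log Q: log Q = (E° − E)·n/0.0592 = (+0.54 − (+0.615))·2/0.0592 = -2.5338.
So 1·log[Mg²⁺] = 2·log(0.0063) − log Q = -4.4013 − (-2.5338) = -1.8675; [Mg²⁺] = 10^(-1.8675) ≈ 0.014 M.

0.014 M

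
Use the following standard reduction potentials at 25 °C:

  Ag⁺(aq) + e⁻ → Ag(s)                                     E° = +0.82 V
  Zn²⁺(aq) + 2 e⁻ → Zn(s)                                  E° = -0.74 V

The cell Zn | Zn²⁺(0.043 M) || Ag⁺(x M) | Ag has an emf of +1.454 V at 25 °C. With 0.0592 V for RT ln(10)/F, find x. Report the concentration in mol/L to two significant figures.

0.0034 M

Ag⁺/Ag is the cathode, Zn²⁺/Zn the anode: E°cell = +1.56 V, n = 2.
Overall reaction: 2 Ag⁺(aq) + Zn(s) → 2 Ag(s) + Zn²⁺(aq); Q = [Zn²⁺]^1/[Ag⁺]^2.
From E = E° − (0.0592/n) log Q: log Q = (E° − E)·n/0.0592 = (+1.56 − (+1.454))·2/0.0592 = 3.5811.
So 2·log[Ag⁺] = 1·log(0.043) − log Q = -1.3665 − (3.5811) = -4.9476; log[Ag⁺] = -4.9476 / 2 = -2.4738; [Ag⁺] = 10^(-2.4738) ≈ 0.0034 M.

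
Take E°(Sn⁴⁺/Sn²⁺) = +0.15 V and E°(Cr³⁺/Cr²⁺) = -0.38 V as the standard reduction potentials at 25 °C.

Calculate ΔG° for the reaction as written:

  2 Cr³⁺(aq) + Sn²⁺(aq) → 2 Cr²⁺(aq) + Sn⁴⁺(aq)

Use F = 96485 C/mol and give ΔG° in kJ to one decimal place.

As written, Cr³⁺/Cr²⁺ is reduced (cathode) and Sn⁴⁺/Sn²⁺ is oxidised (anode), so E°cell = (-0.38) − (+0.15) = -0.53 V.
Balancing electrons gives n = 2.
ΔG° = −nFE° = −(2)(96485)(-0.53) = 102,274 J = +102.3 kJ.

+102.3 kJ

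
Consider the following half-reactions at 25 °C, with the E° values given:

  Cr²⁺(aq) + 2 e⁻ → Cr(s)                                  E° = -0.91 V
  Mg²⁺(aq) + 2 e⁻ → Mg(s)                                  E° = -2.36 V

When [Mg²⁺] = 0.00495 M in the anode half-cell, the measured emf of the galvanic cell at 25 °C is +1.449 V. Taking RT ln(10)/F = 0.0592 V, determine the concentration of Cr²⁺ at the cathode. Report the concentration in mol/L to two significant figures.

Cr²⁺/Cr is the cathode, Mg²⁺/Mg the anode: E°cell = +1.45 V, n = 2.
Overall reaction: Cr²⁺(aq) + Mg(s) → Cr(s) + Mg²⁺(aq); Q = [Mg²⁺]^1/[Cr²⁺]^1.
From E = E° − (0.0592/n) log Q: log Q = (E° − E)·n/0.0592 = (+1.45 − (+1.449))·2/0.0592 = 0.0338.
So 1·log[Cr²⁺] = 1·log(0.00495) − log Q = -2.3054 − (0.0338) = -2.3392; [Cr²⁺] = 10^(-2.3392) ≈ 0.0046 M.

0.0046 M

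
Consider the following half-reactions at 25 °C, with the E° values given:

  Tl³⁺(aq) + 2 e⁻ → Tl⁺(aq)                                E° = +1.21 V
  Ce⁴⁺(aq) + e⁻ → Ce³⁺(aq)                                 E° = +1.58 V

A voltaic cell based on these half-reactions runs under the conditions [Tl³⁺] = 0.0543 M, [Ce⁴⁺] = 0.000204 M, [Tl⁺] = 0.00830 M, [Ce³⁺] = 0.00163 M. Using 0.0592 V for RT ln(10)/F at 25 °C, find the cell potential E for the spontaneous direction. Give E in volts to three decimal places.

+0.292 V

Ce⁴⁺/Ce³⁺ is the cathode (higher E°), Tl³⁺/Tl⁺ the anode: E°cell = +1.58 − (+1.21) = +0.37 V, n = 2.
Overall: 2 Ce⁴⁺(aq) + Tl⁺(aq) → 2 Ce³⁺(aq) + Tl³⁺(aq)
Q = [Ce³⁺]^2·[Tl³⁺] / ([Ce⁴⁺]^2·[Tl⁺]); log Q = 2.621.
E = E° − (0.0592/n) log Q = +0.37 − (0.0592/2)(2.621) = +0.292 V.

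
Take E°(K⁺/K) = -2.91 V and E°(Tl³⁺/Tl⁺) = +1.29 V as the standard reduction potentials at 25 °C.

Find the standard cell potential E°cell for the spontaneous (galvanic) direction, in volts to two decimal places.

+4.20 V

The Tl³⁺/Tl⁺ couple has the higher reduction potential, so it is the cathode; K⁺/K is oxidised at the anode.
E°cell = E°(cathode) − E°(anode) = (+1.29) − (-2.91) = +4.20 V.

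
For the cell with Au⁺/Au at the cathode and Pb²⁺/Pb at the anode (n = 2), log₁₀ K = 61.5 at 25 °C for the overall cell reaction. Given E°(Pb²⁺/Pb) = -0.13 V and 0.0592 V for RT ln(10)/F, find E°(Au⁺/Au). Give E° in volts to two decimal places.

+1.69 V

E°cell = (0.0592/n)·log K = (0.0592/2)(61.5) = +1.820 V.
Since Au⁺/Au is the cathode and Pb²⁺/Pb the anode, E°cell = E°(Au⁺/Au) − E°(Pb²⁺/Pb).
So E°(Au⁺/Au) = E°cell + E°(Pb²⁺/Pb) = +1.820 + (-0.13) = +1.69 V.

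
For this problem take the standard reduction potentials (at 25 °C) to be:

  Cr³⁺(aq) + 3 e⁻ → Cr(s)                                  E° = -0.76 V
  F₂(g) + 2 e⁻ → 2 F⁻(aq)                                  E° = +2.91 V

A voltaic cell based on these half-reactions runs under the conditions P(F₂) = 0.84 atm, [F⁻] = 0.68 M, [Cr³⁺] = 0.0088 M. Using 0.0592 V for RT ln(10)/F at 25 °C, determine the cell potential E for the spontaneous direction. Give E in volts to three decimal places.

F₂/F⁻ is the cathode (higher E°), Cr³⁺/Cr the anode: E°cell = +2.91 − (-0.76) = +3.67 V, n = 6.
Overall: 3 F₂(g) + 2 Cr(s) → 6 F⁻(aq) + 2 Cr³⁺(aq)
Q = [F⁻]^6·[Cr³⁺]^2 / (P(F₂)^3); log Q = -4.889.
E = E° − (0.0592/n) log Q = +3.67 − (0.0592/6)(-4.889) = +3.718 V.

+3.718 V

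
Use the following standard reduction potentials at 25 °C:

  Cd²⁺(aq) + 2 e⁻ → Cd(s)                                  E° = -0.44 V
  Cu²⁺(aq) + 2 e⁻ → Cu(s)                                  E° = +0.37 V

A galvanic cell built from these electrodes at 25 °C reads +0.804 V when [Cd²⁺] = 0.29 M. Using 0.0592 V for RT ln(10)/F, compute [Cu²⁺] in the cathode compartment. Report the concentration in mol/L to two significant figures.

Cu²⁺/Cu is the cathode, Cd²⁺/Cd the anode: E°cell = +0.81 V, n = 2.
Overall reaction: Cu²⁺(aq) + Cd(s) → Cu(s) + Cd²⁺(aq); Q = [Cd²⁺]^1/[Cu²⁺]^1.
From E = E° − (0.0592/n) log Q: log Q = (E° − E)·n/0.0592 = (+0.81 − (+0.804))·2/0.0592 = 0.2027.
So 1·log[Cu²⁺] = 1·log(0.29) − log Q = -0.5376 − (0.2027) = -0.7403; [Cu²⁺] = 10^(-0.7403) ≈ 0.18 M.

0.18 M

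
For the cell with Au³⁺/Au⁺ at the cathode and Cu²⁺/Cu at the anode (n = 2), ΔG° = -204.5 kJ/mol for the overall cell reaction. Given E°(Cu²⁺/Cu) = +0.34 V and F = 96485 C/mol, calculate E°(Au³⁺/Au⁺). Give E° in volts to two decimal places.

+1.40 V

E°cell = −ΔG°/(nF) = −(-204.5×10³)/((2)(96485)) = +1.060 V.
Since Au³⁺/Au⁺ is the cathode and Cu²⁺/Cu the anode, E°cell = E°(Au³⁺/Au⁺) − E°(Cu²⁺/Cu).
So E°(Au³⁺/Au⁺) = E°cell + E°(Cu²⁺/Cu) = +1.060 + (+0.34) = +1.40 V.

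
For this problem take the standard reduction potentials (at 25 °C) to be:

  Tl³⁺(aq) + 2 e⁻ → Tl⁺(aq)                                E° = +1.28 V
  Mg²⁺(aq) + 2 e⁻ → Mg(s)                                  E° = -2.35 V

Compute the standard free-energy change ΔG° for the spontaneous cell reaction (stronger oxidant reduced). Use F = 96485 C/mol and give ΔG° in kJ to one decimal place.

-700.5 kJ

Tl³⁺/Tl⁺ (E° = +1.28 V) is the cathode; Mg²⁺/Mg (E° = -2.35 V) is the anode, so E°cell = +3.63 V.
Balancing electrons gives n = 2 (lcm of 2 and 2).
ΔG° = −nFE° = −(2)(96485)(+3.63) = -700,481 J = -700.5 kJ.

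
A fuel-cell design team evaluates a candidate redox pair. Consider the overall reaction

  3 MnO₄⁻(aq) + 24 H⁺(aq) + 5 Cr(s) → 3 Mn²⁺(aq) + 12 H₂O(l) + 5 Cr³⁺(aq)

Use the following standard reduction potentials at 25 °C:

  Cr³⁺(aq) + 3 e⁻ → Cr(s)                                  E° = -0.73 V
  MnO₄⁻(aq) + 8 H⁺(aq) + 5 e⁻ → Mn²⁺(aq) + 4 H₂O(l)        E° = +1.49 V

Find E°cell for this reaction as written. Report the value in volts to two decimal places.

The MnO₄⁻/Mn²⁺ couple has the higher reduction potential, so it is the cathode; Cr³⁺/Cr is oxidised at the anode.
E°cell = E°(cathode) − E°(anode) = (+1.49) − (-0.73) = +2.22 V.
Since E°cell > 0, the reaction is spontaneous under standard conditions.

+2.22 V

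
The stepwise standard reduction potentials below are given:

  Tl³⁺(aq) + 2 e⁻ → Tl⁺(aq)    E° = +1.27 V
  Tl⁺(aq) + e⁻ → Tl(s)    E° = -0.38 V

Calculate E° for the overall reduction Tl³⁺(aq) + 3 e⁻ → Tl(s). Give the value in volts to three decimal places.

Since ΔG° = −nFE° is additive over sequential reductions, n₃E°₃ = n₁E°₁ + n₂E°₂.
E°₃ = (2×+1.27 + 1×-0.38) / 3 = (+2.160) / 3 = +0.720 V.
Simply averaging or adding the two E° values would be wrong; the electron-weighted sum is required.

+0.720 V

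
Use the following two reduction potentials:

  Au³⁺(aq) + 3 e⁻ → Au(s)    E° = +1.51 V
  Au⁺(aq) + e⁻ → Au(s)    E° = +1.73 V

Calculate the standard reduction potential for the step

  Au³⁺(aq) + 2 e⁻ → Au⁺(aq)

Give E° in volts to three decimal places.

Sequential free energies add, so n₃E°₃ = n₁E°₁ + n₂E°₂.
With n₃ = 3, and the known step contributing 1×(+1.73) V, the unknown satisfies 2·E° = 3×(+1.51) − 1×(+1.73) = +2.800.
E° = +2.800 / 2 = +1.400 V.

+1.400 V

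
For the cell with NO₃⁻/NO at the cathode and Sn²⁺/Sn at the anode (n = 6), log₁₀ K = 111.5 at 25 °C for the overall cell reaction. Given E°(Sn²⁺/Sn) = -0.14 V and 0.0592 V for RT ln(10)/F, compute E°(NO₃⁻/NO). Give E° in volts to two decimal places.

+0.96 V

E°cell = (0.0592/n)·log K = (0.0592/6)(111.5) = +1.100 V.
Since NO₃⁻/NO is the cathode and Sn²⁺/Sn the anode, E°cell = E°(NO₃⁻/NO) − E°(Sn²⁺/Sn).
So E°(NO₃⁻/NO) = E°cell + E°(Sn²⁺/Sn) = +1.100 + (-0.14) = +0.96 V.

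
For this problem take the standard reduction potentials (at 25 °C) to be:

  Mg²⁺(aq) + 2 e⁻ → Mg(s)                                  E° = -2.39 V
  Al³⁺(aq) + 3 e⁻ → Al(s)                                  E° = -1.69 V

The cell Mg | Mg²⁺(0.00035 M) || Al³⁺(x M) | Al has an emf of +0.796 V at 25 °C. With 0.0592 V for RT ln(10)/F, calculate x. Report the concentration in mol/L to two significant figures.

Al³⁺/Al is the cathode, Mg²⁺/Mg the anode: E°cell = +0.70 V, n = 6.
Overall reaction: 2 Al³⁺(aq) + 3 Mg(s) → 2 Al(s) + 3 Mg²⁺(aq); Q = [Mg²⁺]^3/[Al³⁺]^2.
From E = E° − (0.0592/n) log Q: log Q = (E° − E)·n/0.0592 = (+0.70 − (+0.796))·6/0.0592 = -9.7297.
So 2·log[Al³⁺] = 3·log(0.00035) − log Q = -10.3678 − (-9.7297) = -0.6381; log[Al³⁺] = -0.6381 / 2 = -0.3191; [Al³⁺] = 10^(-0.3191) ≈ 0.48 M.

0.48 M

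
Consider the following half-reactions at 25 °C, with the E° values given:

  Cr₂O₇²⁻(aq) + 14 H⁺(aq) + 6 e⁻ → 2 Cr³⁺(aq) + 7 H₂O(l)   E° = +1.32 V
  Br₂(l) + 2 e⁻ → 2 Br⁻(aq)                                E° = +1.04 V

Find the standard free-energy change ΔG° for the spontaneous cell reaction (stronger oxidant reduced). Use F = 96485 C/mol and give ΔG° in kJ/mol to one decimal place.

Cr₂O₇²⁻/Cr³⁺ (E° = +1.32 V) is the cathode; Br₂/Br⁻ (E° = +1.04 V) is the anode, so E°cell = +0.28 V.
Balancing electrons gives n = 6 (lcm of 6 and 2).
ΔG° = −nFE° = −(6)(96485)(+0.28) = -162,095 J = -162.1 kJ/mol.

-162.1 kJ/mol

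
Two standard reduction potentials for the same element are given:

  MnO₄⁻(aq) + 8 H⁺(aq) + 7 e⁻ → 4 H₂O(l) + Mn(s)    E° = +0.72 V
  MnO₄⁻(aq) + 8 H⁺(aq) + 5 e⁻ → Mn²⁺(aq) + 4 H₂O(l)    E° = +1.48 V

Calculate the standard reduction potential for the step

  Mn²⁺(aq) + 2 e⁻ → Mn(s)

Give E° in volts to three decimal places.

Sequential free energies add, so n₃E°₃ = n₁E°₁ + n₂E°₂.
With n₃ = 7, and the known step contributing 5×(+1.48) V, the unknown satisfies 2·E° = 7×(+0.72) − 5×(+1.48) = -2.360.
E° = -2.360 / 2 = -1.180 V.

-1.180 V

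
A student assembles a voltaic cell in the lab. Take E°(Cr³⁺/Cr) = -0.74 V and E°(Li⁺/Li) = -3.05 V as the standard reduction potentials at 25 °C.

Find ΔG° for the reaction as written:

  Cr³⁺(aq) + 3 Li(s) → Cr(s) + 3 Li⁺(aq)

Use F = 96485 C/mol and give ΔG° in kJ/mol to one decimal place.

As written, Cr³⁺/Cr is reduced (cathode) and Li⁺/Li is oxidised (anode), so E°cell = (-0.74) − (-3.05) = +2.31 V.
Balancing electrons gives n = 3.
ΔG° = −nFE° = −(3)(96485)(+2.31) = -668,641 J = -668.6 kJ/mol.

-668.6 kJ/mol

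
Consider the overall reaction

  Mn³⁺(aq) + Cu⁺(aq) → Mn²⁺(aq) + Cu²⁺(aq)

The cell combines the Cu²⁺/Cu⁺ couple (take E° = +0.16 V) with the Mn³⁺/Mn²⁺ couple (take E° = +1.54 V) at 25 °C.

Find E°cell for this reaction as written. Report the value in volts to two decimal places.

The Mn³⁺/Mn²⁺ couple has the higher reduction potential, so it is the cathode; Cu²⁺/Cu⁺ is oxidised at the anode.
E°cell = E°(cathode) − E°(anode) = (+1.54) − (+0.16) = +1.38 V.
Since E°cell > 0, the reaction is spontaneous under standard conditions.

+1.38 V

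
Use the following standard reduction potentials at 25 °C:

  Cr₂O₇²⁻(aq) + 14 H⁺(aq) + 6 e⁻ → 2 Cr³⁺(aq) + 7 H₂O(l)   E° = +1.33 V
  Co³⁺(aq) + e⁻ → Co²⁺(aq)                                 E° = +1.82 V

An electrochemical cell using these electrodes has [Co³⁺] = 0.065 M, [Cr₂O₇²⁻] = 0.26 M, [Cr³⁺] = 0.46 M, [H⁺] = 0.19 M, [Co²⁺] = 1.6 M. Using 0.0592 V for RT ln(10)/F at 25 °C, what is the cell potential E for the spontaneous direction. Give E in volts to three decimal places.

Co³⁺/Co²⁺ is the cathode (higher E°), Cr₂O₇²⁻/Cr³⁺ the anode: E°cell = +1.82 − (+1.33) = +0.49 V, n = 6.
Overall: 6 Co³⁺(aq) + 2 Cr³⁺(aq) + 7 H₂O(l) → 6 Co²⁺(aq) + Cr₂O₇²⁻(aq) + 14 H⁺(aq)
Q = [Co²⁺]^6·[Cr₂O₇²⁻]·[H⁺]^14 / ([Co³⁺]^6·[Cr³⁺]^2); log Q = -1.661.
E = E° − (0.0592/n) log Q = +0.49 − (0.0592/6)(-1.661) = +0.506 V.

+0.506 V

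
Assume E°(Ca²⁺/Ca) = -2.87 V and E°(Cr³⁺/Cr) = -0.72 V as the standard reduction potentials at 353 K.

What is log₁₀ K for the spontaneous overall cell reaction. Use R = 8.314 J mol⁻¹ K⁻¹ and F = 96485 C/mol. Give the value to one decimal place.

Cathode: Cr³⁺/Cr; anode: Ca²⁺/Ca. E°cell = (-0.72) − (-2.87) = +2.15 V, with n = 6.
ΔG° = −nFE° = −RT ln K, so ln K = nFE°/(RT) = (6)(96485)(+2.15) / ((8.314)(353)) = 424.097.
log₁₀ K = 424.097 / ln 10 = 184.2.

184.2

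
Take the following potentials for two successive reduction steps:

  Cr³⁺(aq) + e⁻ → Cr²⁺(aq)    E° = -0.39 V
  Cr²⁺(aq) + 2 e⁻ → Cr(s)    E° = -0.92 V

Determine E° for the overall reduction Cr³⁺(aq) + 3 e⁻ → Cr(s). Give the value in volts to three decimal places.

Standard free energies of sequential steps add: ΔG°₃ = ΔG°₁ + ΔG°₂, so n₃E°₃ = n₁E°₁ + n₂E°₂.
E°₃ = (1×-0.39 + 2×-0.92) / 3 = (-2.230) / 3 = -0.743 V.

-0.743 V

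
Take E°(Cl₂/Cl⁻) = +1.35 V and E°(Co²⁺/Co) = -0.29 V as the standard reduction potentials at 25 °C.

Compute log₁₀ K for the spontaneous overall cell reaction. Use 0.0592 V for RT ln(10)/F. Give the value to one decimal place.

55.4

Cathode: Cl₂/Cl⁻; anode: Co²⁺/Co. E°cell = +1.64 V, n = 2.
log K = nE°cell / 0.0592 = (2)(+1.64) / 0.0592 = 55.4.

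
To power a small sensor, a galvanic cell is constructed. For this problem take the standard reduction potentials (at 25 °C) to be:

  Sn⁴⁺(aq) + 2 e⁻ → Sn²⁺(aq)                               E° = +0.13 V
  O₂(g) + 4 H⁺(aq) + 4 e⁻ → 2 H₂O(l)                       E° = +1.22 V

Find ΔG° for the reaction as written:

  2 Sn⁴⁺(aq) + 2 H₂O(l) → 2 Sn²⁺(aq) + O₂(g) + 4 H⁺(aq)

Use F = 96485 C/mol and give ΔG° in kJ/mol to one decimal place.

As written, Sn⁴⁺/Sn²⁺ is reduced (cathode) and O₂/H₂O is oxidised (anode), so E°cell = (+0.13) − (+1.22) = -1.09 V.
Balancing electrons gives n = 4.
ΔG° = −nFE° = −(4)(96485)(-1.09) = 420,675 J = +420.7 kJ/mol.

+420.7 kJ/mol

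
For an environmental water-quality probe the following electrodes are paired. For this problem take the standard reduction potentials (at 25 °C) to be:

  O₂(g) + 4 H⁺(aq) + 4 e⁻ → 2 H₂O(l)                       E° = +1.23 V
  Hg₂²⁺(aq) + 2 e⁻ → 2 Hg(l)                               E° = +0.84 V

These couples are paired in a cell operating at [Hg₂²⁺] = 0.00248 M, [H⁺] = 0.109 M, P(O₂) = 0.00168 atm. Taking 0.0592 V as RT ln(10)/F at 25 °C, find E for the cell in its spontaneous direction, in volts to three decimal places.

O₂/H₂O is the cathode (higher E°), Hg₂²⁺/Hg the anode: E°cell = +1.23 − (+0.84) = +0.39 V, n = 4.
Overall: O₂(g) + 4 H⁺(aq) + 4 Hg(l) → 2 H₂O(l) + 2 Hg₂²⁺(aq)
Q = [Hg₂²⁺]^2 / (P(O₂)·[H⁺]^4); log Q = 1.414.
E = E° − (0.0592/n) log Q = +0.39 − (0.0592/4)(1.414) = +0.369 V.

+0.369 V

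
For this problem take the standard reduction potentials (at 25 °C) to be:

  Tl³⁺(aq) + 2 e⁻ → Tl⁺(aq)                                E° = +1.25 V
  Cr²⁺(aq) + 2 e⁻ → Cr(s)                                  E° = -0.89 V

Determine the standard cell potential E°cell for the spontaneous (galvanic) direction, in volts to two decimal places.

The Tl³⁺/Tl⁺ couple has the higher reduction potential, so it is the cathode; Cr²⁺/Cr is oxidised at the anode.
E°cell = E°(cathode) − E°(anode) = (+1.25) − (-0.89) = +2.14 V.
Since E°cell > 0, the reaction is spontaneous under standard conditions.

+2.14 V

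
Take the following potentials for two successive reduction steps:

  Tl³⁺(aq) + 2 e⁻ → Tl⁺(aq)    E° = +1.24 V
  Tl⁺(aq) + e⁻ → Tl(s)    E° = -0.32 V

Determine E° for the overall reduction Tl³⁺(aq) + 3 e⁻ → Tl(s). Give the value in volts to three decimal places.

+0.720 V

Since ΔG° = −nFE° is additive over sequential reductions, n₃E°₃ = n₁E°₁ + n₂E°₂.
E°₃ = (2×+1.24 + 1×-0.32) / 3 = (+2.160) / 3 = +0.720 V.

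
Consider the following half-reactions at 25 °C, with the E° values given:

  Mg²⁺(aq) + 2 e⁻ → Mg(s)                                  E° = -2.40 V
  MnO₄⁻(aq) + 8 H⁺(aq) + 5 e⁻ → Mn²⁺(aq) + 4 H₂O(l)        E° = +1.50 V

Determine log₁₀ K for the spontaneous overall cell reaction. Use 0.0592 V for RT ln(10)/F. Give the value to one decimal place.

658.8

Cathode: MnO₄⁻/Mn²⁺; anode: Mg²⁺/Mg. E°cell = +3.90 V, n = 10.
log K = nE°cell / 0.0592 = (10)(+3.90) / 0.0592 = 658.8.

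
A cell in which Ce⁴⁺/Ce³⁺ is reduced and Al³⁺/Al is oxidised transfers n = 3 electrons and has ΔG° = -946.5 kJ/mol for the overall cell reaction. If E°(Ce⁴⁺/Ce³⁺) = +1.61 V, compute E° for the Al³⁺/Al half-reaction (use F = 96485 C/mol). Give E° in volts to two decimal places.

-1.66 V

E°cell = −ΔG°/(nF) = −(-946.5×10³)/((3)(96485)) = +3.270 V.
Since Ce⁴⁺/Ce³⁺ is the cathode and Al³⁺/Al the anode, E°cell = E°(Ce⁴⁺/Ce³⁺) − E°(Al³⁺/Al).
So E°(Al³⁺/Al) = E°(Ce⁴⁺/Ce³⁺) − E°cell = (+1.61) − (+3.270) = -1.66 V.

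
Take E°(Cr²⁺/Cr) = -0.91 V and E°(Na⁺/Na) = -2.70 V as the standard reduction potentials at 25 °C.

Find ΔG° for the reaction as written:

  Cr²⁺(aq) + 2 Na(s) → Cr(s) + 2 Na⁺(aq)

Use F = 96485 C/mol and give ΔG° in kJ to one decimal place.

-345.4 kJ

As written, Cr²⁺/Cr is reduced (cathode) and Na⁺/Na is oxidised (anode), so E°cell = (-0.91) − (-2.70) = +1.79 V.
Balancing electrons gives n = 2.
ΔG° = −nFE° = −(2)(96485)(+1.79) = -345,416 J = -345.4 kJ.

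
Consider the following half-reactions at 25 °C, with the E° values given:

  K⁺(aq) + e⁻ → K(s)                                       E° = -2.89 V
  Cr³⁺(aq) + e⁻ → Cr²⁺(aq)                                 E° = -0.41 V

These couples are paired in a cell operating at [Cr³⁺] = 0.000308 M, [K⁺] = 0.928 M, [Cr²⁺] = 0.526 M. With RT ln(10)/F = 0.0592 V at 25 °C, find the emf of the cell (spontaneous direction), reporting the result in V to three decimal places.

Cr³⁺/Cr²⁺ is the cathode (higher E°), K⁺/K the anode: E°cell = -0.41 − (-2.89) = +2.48 V, n = 1.
Overall: Cr³⁺(aq) + K(s) → Cr²⁺(aq) + K⁺(aq)
Q = [Cr²⁺]·[K⁺] / ([Cr³⁺]); log Q = 3.200.
E = E° − (0.0592/n) log Q = +2.48 − (0.0592/1)(3.200) = +2.291 V.

+2.291 V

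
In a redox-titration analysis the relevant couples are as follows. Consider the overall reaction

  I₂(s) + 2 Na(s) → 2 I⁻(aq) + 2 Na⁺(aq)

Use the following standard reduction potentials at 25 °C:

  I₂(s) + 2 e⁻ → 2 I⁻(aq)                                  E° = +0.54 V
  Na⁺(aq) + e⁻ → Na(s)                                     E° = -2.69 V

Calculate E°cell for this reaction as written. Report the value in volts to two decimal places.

The I₂/I⁻ couple has the higher reduction potential, so it is the cathode; Na⁺/Na is oxidised at the anode.
E°cell = E°(cathode) − E°(anode) = (+0.54) − (-2.69) = +3.23 V.

+3.23 V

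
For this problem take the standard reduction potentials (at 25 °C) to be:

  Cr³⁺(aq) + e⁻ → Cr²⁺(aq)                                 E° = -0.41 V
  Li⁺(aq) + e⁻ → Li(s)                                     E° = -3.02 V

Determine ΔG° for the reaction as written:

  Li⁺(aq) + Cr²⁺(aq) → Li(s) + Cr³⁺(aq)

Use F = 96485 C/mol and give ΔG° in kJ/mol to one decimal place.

As written, Li⁺/Li is reduced (cathode) and Cr³⁺/Cr²⁺ is oxidised (anode), so E°cell = (-3.02) − (-0.41) = -2.61 V.
Balancing electrons gives n = 1.
ΔG° = −nFE° = −(1)(96485)(-2.61) = 251,826 J = +251.8 kJ/mol.

+251.8 kJ/mol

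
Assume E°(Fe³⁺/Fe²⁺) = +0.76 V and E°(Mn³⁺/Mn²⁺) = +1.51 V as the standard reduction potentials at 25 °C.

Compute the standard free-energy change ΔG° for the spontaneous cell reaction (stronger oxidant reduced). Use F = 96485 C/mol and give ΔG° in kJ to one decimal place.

-72.4 kJ

Mn³⁺/Mn²⁺ (E° = +1.51 V) is the cathode; Fe³⁺/Fe²⁺ (E° = +0.76 V) is the anode, so E°cell = +0.75 V.
Balancing electrons gives n = 1 (lcm of 1 and 1).
ΔG° = −nFE° = −(1)(96485)(+0.75) = -72,364 J = -72.4 kJ.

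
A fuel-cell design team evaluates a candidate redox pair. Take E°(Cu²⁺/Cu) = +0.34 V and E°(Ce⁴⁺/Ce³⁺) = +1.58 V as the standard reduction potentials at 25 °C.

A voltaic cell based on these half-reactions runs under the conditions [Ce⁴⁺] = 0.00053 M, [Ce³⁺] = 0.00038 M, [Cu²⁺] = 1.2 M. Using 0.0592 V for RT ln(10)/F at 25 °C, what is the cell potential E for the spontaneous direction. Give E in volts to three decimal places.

+1.246 V

Ce⁴⁺/Ce³⁺ is the cathode (higher E°), Cu²⁺/Cu the anode: E°cell = +1.58 − (+0.34) = +1.24 V, n = 2.
Overall: 2 Ce⁴⁺(aq) + Cu(s) → 2 Ce³⁺(aq) + Cu²⁺(aq)
Q = [Ce³⁺]^2·[Cu²⁺] / ([Ce⁴⁺]^2); log Q = -0.210.
E = E° − (0.0592/n) log Q = +1.24 − (0.0592/2)(-0.210) = +1.246 V.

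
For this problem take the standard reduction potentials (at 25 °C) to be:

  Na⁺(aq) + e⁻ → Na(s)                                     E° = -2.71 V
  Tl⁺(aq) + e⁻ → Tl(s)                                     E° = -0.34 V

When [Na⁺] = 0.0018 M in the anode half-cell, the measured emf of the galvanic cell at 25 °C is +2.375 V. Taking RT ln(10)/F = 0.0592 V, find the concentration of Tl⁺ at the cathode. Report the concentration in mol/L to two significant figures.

Tl⁺/Tl is the cathode, Na⁺/Na the anode: E°cell = +2.37 V, n = 1.
Overall reaction: Tl⁺(aq) + Na(s) → Tl(s) + Na⁺(aq); Q = [Na⁺]^1/[Tl⁺]^1.
From E = E° − (0.0592/n) log Q: log Q = (E° − E)·n/0.0592 = (+2.37 − (+2.375))·1/0.0592 = -0.0845.
So 1·log[Tl⁺] = 1·log(0.0018) − log Q = -2.7447 − (-0.0845) = -2.6602; [Tl⁺] = 10^(-2.6602) ≈ 0.0022 M.

0.0022 M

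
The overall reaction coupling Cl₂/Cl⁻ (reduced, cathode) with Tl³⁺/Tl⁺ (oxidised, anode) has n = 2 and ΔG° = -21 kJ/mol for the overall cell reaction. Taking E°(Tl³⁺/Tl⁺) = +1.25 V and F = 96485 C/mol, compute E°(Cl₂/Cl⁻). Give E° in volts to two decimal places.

+1.36 V

E°cell = −ΔG°/(nF) = −(-21×10³)/((2)(96485)) = +0.109 V.
Since Cl₂/Cl⁻ is the cathode and Tl³⁺/Tl⁺ the anode, E°cell = E°(Cl₂/Cl⁻) − E°(Tl³⁺/Tl⁺).
So E°(Cl₂/Cl⁻) = E°cell + E°(Tl³⁺/Tl⁺) = +0.109 + (+1.25) = +1.36 V.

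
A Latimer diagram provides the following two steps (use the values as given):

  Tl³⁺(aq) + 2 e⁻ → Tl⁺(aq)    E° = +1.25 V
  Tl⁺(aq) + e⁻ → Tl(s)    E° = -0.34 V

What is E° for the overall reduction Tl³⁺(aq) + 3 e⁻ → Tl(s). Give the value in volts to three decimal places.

Since ΔG° = −nFE° is additive over sequential reductions, n₃E°₃ = n₁E°₁ + n₂E°₂.
E°₃ = (2×+1.25 + 1×-0.34) / 3 = (+2.160) / 3 = +0.720 V.

+0.720 V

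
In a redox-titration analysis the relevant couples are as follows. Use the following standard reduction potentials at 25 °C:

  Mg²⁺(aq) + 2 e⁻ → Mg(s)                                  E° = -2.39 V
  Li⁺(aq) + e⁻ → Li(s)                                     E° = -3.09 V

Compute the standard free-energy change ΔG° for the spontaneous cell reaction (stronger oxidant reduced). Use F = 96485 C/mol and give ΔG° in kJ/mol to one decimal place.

Mg²⁺/Mg (E° = -2.39 V) is the cathode; Li⁺/Li (E° = -3.09 V) is the anode, so E°cell = +0.70 V.
Balancing electrons gives n = 2 (lcm of 2 and 1).
ΔG° = −nFE° = −(2)(96485)(+0.70) = -135,079 J = -135.1 kJ/mol.

-135.1 kJ/mol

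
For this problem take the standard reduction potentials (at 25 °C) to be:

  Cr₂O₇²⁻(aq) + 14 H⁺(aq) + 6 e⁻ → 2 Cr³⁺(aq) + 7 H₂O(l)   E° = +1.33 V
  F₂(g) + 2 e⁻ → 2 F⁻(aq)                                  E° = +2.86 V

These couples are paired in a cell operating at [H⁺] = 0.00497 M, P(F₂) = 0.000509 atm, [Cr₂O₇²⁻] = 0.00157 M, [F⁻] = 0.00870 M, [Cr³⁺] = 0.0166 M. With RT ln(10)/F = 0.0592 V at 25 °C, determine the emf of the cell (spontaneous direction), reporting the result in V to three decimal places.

+1.865 V

F₂/F⁻ is the cathode (higher E°), Cr₂O₇²⁻/Cr³⁺ the anode: E°cell = +2.86 − (+1.33) = +1.53 V, n = 6.
Overall: 3 F₂(g) + 2 Cr³⁺(aq) + 7 H₂O(l) → 6 F⁻(aq) + Cr₂O₇²⁻(aq) + 14 H⁺(aq)
Q = [F⁻]^6·[Cr₂O₇²⁻]·[H⁺]^14 / (P(F₂)^3·[Cr³⁺]^2); log Q = -33.978.
E = E° − (0.0592/n) log Q = +1.53 − (0.0592/6)(-33.978) = +1.865 V.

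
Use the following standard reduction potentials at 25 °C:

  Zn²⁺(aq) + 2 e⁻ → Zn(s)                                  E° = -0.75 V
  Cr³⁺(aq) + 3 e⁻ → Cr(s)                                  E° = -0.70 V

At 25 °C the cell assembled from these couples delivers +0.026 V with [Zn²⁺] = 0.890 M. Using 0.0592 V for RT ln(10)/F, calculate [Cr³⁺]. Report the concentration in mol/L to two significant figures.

0.051 M

Cr³⁺/Cr is the cathode, Zn²⁺/Zn the anode: E°cell = +0.05 V, n = 6.
Overall reaction: 2 Cr³⁺(aq) + 3 Zn(s) → 2 Cr(s) + 3 Zn²⁺(aq); Q = [Zn²⁺]^3/[Cr³⁺]^2.
From E = E° − (0.0592/n) log Q: log Q = (E° − E)·n/0.0592 = (+0.05 − (+0.026))·6/0.0592 = 2.4324.
So 2·log[Cr³⁺] = 3·log(0.89) − log Q = -0.1518 − (2.4324) = -2.5842; log[Cr³⁺] = -2.5842 / 2 = -1.2921; [Cr³⁺] = 10^(-1.2921) ≈ 0.051 M.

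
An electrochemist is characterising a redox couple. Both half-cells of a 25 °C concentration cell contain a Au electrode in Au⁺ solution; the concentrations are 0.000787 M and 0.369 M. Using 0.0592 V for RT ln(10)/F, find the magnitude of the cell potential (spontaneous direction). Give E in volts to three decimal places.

+0.158 V

For a concentration cell E°cell = 0. The 0.369 M side is the cathode (reduction is favoured where [Au⁺] is higher).
With n = 1, E = −(0.0592/1) log([Au⁺]ₐₙ/[Au⁺]꜀ₐₜ) = −(0.0592/1) log(0.000787/0.369) = −(0.0592/1)(-2.671) = +0.158 V.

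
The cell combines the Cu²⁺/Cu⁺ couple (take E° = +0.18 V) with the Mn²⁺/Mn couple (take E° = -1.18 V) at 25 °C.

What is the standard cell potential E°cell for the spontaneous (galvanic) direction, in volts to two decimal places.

The Cu²⁺/Cu⁺ couple has the higher reduction potential, so it is the cathode; Mn²⁺/Mn is oxidised at the anode.
E°cell = E°(cathode) − E°(anode) = (+0.18) − (-1.18) = +1.36 V.

+1.36 V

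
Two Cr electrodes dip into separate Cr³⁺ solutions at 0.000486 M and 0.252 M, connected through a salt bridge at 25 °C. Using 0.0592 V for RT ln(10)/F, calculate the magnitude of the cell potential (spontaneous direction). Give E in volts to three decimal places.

+0.054 V

For a concentration cell E°cell = 0. The 0.252 M side is the cathode (reduction is favoured where [Cr³⁺] is higher).
With n = 3, E = −(0.0592/3) log([Cr³⁺]ₐₙ/[Cr³⁺]꜀ₐₜ) = −(0.0592/3) log(0.000486/0.252) = −(0.0592/3)(-2.715) = +0.054 V.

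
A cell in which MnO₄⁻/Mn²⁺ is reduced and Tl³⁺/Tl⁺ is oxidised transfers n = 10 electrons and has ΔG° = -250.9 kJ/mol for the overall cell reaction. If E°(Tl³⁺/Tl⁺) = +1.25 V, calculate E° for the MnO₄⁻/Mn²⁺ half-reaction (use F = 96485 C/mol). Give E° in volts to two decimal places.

+1.51 V

E°cell = −ΔG°/(nF) = −(-250.9×10³)/((10)(96485)) = +0.260 V.
Since MnO₄⁻/Mn²⁺ is the cathode and Tl³⁺/Tl⁺ the anode, E°cell = E°(MnO₄⁻/Mn²⁺) − E°(Tl³⁺/Tl⁺).
So E°(MnO₄⁻/Mn²⁺) = E°cell + E°(Tl³⁺/Tl⁺) = +0.260 + (+1.25) = +1.51 V.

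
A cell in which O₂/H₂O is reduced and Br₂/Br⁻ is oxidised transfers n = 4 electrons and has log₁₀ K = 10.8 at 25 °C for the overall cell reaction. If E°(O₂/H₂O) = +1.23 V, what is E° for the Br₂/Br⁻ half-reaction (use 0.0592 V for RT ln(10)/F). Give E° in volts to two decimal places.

E°cell = (0.0592/n)·log K = (0.0592/4)(10.8) = +0.160 V.
Since O₂/H₂O is the cathode and Br₂/Br⁻ the anode, E°cell = E°(O₂/H₂O) − E°(Br₂/Br⁻).
So E°(Br₂/Br⁻) = E°(O₂/H₂O) − E°cell = (+1.23) − (+0.160) = +1.07 V.

+1.07 V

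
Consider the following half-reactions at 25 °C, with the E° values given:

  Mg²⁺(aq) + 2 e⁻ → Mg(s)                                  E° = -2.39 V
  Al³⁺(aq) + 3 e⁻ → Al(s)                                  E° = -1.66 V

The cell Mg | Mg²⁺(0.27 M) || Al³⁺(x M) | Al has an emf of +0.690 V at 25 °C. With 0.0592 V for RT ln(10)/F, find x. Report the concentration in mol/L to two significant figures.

Al³⁺/Al is the cathode, Mg²⁺/Mg the anode: E°cell = +0.73 V, n = 6.
Overall reaction: 2 Al³⁺(aq) + 3 Mg(s) → 2 Al(s) + 3 Mg²⁺(aq); Q = [Mg²⁺]^3/[Al³⁺]^2.
From E = E° − (0.0592/n) log Q: log Q = (E° − E)·n/0.0592 = (+0.73 − (+0.690))·6/0.0592 = 4.0541.
So 2·log[Al³⁺] = 3·log(0.27) − log Q = -1.7059 − (4.0541) = -5.7600; log[Al³⁺] = -5.7600 / 2 = -2.8800; [Al³⁺] = 10^(-2.8800) ≈ 0.0013 M.

0.0013 M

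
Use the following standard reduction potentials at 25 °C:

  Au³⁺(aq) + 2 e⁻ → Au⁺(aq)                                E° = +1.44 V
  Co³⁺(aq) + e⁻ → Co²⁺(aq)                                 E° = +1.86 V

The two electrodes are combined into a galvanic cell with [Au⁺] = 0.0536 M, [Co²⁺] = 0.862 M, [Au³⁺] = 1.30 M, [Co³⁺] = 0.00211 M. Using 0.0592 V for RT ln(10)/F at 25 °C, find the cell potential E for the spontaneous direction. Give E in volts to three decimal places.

+0.224 V

Co³⁺/Co²⁺ is the cathode (higher E°), Au³⁺/Au⁺ the anode: E°cell = +1.86 − (+1.44) = +0.42 V, n = 2.
Overall: 2 Co³⁺(aq) + Au⁺(aq) → 2 Co²⁺(aq) + Au³⁺(aq)
Q = [Co²⁺]^2·[Au³⁺] / ([Co³⁺]^2·[Au⁺]); log Q = 6.607.
E = E° − (0.0592/n) log Q = +0.42 − (0.0592/2)(6.607) = +0.224 V.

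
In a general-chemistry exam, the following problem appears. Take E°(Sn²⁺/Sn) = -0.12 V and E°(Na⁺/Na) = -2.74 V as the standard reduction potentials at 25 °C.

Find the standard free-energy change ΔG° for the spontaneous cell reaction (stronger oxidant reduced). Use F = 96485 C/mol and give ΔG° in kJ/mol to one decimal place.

-505.6 kJ/mol

Sn²⁺/Sn (E° = -0.12 V) is the cathode; Na⁺/Na (E° = -2.74 V) is the anode, so E°cell = +2.62 V.
Balancing electrons gives n = 2 (lcm of 2 and 1).
ΔG° = −nFE° = −(2)(96485)(+2.62) = -505,581 J = -505.6 kJ/mol.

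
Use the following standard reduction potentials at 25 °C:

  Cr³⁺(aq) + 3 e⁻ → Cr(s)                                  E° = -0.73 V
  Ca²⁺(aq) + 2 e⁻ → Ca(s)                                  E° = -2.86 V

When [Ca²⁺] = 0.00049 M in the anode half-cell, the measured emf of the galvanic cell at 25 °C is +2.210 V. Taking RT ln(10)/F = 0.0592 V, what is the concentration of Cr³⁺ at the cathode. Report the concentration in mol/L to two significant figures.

0.12 M

Cr³⁺/Cr is the cathode, Ca²⁺/Ca the anode: E°cell = +2.13 V, n = 6.
Overall reaction: 2 Cr³⁺(aq) + 3 Ca(s) → 2 Cr(s) + 3 Ca²⁺(aq); Q = [Ca²⁺]^3/[Cr³⁺]^2.
From E = E° − (0.0592/n) log Q: log Q = (E° − E)·n/0.0592 = (+2.13 − (+2.210))·6/0.0592 = -8.1081.
So 2·log[Cr³⁺] = 3·log(0.00049) − log Q = -9.9294 − (-8.1081) = -1.8213; log[Cr³⁺] = -1.8213 / 2 = -0.9106; [Cr³⁺] = 10^(-0.9106) ≈ 0.12 M.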